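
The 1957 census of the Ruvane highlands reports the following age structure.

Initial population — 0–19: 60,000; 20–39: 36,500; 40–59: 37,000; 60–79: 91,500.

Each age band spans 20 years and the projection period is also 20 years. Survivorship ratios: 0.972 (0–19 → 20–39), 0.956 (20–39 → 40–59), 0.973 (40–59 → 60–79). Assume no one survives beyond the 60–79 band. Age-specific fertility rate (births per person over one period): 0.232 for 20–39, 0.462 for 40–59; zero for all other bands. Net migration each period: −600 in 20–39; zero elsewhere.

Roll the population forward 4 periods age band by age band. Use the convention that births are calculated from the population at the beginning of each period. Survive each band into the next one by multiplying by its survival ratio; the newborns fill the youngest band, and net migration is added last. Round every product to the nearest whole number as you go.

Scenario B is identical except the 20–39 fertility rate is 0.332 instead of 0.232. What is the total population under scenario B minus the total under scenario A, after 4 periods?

18404

Let group 1 be 0–19 through group 4 = 60–79.
After projecting period 1:
Births: 36500 × 0.232 = 8468 ; 37000 × 0.462 = 17094 → 25562
Group 2: 60000 × 0.972 = 58320
Group 3: 36500 × 0.956 = 34894
Group 4: 37000 × 0.973 = 36001
Net migration: Group 2 − 600 → 57720
→ [25562, 57720, 34894, 36001]
After projecting period 2:
Births: 57720 × 0.232 = 13391 ; 34894 × 0.462 = 16121 → 29512
Group 2: 25562 × 0.972 = 24846
Group 3: 57720 × 0.956 = 55180
Group 4: 34894 × 0.973 = 33952
Net migration: Group 2 − 600 → 24246
→ [29512, 24246, 55180, 33952]
After projecting period 3:
Births: 24246 × 0.232 = 5625 ; 55180 × 0.462 = 25493 → 31118
Group 2: 29512 × 0.972 = 28686
Group 3: 24246 × 0.956 = 23179
Group 4: 55180 × 0.973 = 53690
Net migration: Group 2 − 600 → 28086
→ [31118, 28086, 23179, 53690]
After projecting period 4:
Births: 28086 × 0.232 = 6516 ; 23179 × 0.462 = 10709 → 17225
Group 2: 31118 × 0.972 = 30247
Group 3: 28086 × 0.956 = 26850
Group 4: 23179 × 0.973 = 22553
Net migration: Group 2 − 600 → 29647
→ [17225, 29647, 26850, 22553]
Scenario A total after 4 periods: 96275
Scenario B projection —
After projecting period 1:
Births: 36500 × 0.332 = 12118 ; 37000 × 0.462 = 17094 → 29212
Group 2: 60000 × 0.972 = 58320
Group 3: 36500 × 0.956 = 34894
Group 4: 37000 × 0.973 = 36001
Net migration: Group 2 − 600 → 57720
→ [29212, 57720, 34894, 36001]
After projecting period 2:
Births: 57720 × 0.332 = 19163 ; 34894 × 0.462 = 16121 → 35284
Group 2: 29212 × 0.972 = 28394
Group 3: 57720 × 0.956 = 55180
Group 4: 34894 × 0.973 = 33952
Net migration: Group 2 − 600 → 27794
→ [35284, 27794, 55180, 33952]
After projecting period 3:
Births: 27794 × 0.332 = 9228 ; 55180 × 0.462 = 25493 → 34721
Group 2: 35284 × 0.972 = 34296
Group 3: 27794 × 0.956 = 26571
Group 4: 55180 × 0.973 = 53690
Net migration: Group 2 − 600 → 33696
→ [34721, 33696, 26571, 53690]
After projecting period 4:
Births: 33696 × 0.332 = 11187 ; 26571 × 0.462 = 12276 → 23463
Group 2: 34721 × 0.972 = 33749
Group 3: 33696 × 0.956 = 32213
Group 4: 26571 × 0.973 = 25854
Net migration: Group 2 − 600 → 33149
→ [23463, 33149, 32213, 25854]
Scenario B total after 4 periods: 114679
Difference B − A = 114679 − 96275 = 18404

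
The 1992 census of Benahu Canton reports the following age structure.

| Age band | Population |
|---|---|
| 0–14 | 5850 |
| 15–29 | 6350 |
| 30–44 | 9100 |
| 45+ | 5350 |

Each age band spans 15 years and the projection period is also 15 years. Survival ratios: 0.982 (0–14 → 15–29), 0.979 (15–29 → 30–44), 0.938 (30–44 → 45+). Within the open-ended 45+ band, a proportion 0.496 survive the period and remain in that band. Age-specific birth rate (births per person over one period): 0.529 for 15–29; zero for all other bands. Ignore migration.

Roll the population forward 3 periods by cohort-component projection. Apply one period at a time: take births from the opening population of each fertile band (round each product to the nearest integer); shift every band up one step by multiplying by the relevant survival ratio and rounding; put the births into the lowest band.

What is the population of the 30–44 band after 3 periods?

3230

Let band 1 be 0–14 through band 4 = 45+.
Period 1:
Births: 6350 * 0.529 = 3359
Band 2: 5850 * 0.982 = 5745
Band 3: 6350 * 0.979 = 6217
Band 4: 9100 * 0.938 + 5350 * 0.496 = 8536 + 2654 = 11190
End of period: [3359, 5745, 6217, 11190]
Period 2:
Births: 5745 * 0.529 = 3039
Band 2: 3359 * 0.982 = 3299
Band 3: 5745 * 0.979 = 5624
Band 4: 6217 * 0.938 + 11190 * 0.496 = 5832 + 5550 = 11382
End of period: [3039, 3299, 5624, 11382]
Period 3:
Births: 3299 * 0.529 = 1745
Band 2: 3039 * 0.982 = 2984
Band 3: 3299 * 0.979 = 3230
Band 4: 5624 * 0.938 + 11382 * 0.496 = 5275 + 5645 = 10920
End of period: [1745, 2984, 3230, 10920]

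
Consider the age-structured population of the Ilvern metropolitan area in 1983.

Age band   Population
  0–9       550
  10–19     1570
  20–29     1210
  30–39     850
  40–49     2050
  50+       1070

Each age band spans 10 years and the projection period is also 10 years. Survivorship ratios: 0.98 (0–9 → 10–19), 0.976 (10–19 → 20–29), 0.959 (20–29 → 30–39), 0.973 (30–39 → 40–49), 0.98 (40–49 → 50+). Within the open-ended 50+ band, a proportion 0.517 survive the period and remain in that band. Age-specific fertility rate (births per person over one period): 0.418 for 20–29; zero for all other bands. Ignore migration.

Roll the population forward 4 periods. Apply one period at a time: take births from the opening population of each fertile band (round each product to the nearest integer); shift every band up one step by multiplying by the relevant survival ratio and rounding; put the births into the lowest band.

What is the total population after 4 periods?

[period 1]
Births: 1210 × 0.418 = 506
10–19: 550 × 0.98 = 539
20–29: 1570 × 0.976 = 1532
30–39: 1210 × 0.959 = 1160
40–49: 850 × 0.973 = 827
50+: 2050 × 0.98 + 1070 × 0.517 = 2009 + 553 = 2562
Population now: 0–9=506, 10–19=539, 20–29=1532, 30–39=1160, 40–49=827, 50+=2562
[period 2]
Births: 1532 × 0.418 = 640
10–19: 506 × 0.98 = 496
20–29: 539 × 0.976 = 526
30–39: 1532 × 0.959 = 1469
40–49: 1160 × 0.973 = 1129
50+: 827 × 0.98 + 2562 × 0.517 = 810 + 1325 = 2135
Population now: 0–9=640, 10–19=496, 20–29=526, 30–39=1469, 40–49=1129, 50+=2135
[period 3]
Births: 526 × 0.418 = 220
10–19: 640 × 0.98 = 627
20–29: 496 × 0.976 = 484
30–39: 526 × 0.959 = 504
40–49: 1469 × 0.973 = 1429
50+: 1129 × 0.98 + 2135 × 0.517 = 1106 + 1104 = 2210
Population now: 0–9=220, 10–19=627, 20–29=484, 30–39=504, 40–49=1429, 50+=2210
[period 4]
Births: 484 × 0.418 = 202
10–19: 220 × 0.98 = 216
20–29: 627 × 0.976 = 612
30–39: 484 × 0.959 = 464
40–49: 504 × 0.973 = 490
50+: 1429 × 0.98 + 2210 × 0.517 = 1400 + 1143 = 2543
Population now: 0–9=202, 10–19=216, 20–29=612, 30–39=464, 40–49=490, 50+=2543
Total after period 4: 202 + 216 + 612 + 464 + 490 + 2543 = 4527

4527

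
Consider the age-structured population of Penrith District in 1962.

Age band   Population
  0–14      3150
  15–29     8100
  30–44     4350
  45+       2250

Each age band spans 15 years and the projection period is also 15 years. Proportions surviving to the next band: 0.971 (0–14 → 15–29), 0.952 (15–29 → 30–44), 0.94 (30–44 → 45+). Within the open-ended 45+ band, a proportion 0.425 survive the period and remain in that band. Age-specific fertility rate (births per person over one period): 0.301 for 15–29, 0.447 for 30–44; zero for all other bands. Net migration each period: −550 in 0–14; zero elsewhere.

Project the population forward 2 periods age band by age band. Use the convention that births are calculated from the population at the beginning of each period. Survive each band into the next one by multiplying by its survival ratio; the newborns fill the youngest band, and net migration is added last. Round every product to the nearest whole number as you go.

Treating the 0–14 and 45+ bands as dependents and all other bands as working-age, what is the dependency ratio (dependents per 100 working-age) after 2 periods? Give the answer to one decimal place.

Let band 1 be 0–14 through band 4 = 45+.
— Period 1 —
Births: 8100 * 0.301 = 2438 ; 4350 * 0.447 = 1944 → total 4382
Band 2: 3150 * 0.971 = 3059
Band 3: 8100 * 0.952 = 7711
Band 4: 4350 * 0.94 + 2250 * 0.425 = 4089 + 956 = 5045
Net migration: Band 1 − 550 → 3832
Population now: 0–14=3832, 15–29=3059, 30–44=7711, 45+=5045
— Period 2 —
Births: 3059 * 0.301 = 921 ; 7711 * 0.447 = 3447 → total 4368
Band 2: 3832 * 0.971 = 3721
Band 3: 3059 * 0.952 = 2912
Band 4: 7711 * 0.94 + 5045 * 0.425 = 7248 + 2144 = 9392
Net migration: Band 1 − 550 → 3818
Population now: 0–14=3818, 15–29=3721, 30–44=2912, 45+=9392
Dependents (band 0–14 + band 45+) = 3818 + 9392 = 13210; working-age = 6633; ratio = 13210/6633 × 100 = 199.2

199.2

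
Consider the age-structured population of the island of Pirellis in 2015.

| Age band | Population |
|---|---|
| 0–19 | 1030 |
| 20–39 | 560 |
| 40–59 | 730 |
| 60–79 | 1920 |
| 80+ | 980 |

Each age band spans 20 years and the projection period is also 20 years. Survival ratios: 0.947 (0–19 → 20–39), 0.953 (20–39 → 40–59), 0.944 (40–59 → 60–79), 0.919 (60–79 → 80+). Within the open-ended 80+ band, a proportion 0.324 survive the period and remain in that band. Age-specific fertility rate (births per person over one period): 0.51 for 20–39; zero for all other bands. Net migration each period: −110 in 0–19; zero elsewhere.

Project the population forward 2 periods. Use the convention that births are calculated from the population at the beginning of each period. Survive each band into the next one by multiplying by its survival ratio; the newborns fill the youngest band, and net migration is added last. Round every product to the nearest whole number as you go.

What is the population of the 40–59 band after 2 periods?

After projecting period 1:
Births: 560 * 0.51 = 286
20–39: 1030 * 0.947 = 975
40–59: 560 * 0.953 = 534
60–79: 730 * 0.944 = 689
80+: 1920 * 0.919 + 980 * 0.324 = 1764 + 318 = 2082
Net migration: 0–19 − 110 → 176
End of period: [176, 975, 534, 689, 2082]
After projecting period 2:
Births: 975 * 0.51 = 497
20–39: 176 * 0.947 = 167
40–59: 975 * 0.953 = 929
60–79: 534 * 0.944 = 504
80+: 689 * 0.919 + 2082 * 0.324 = 633 + 675 = 1308
Net migration: 0–19 − 110 → 387
End of period: [387, 167, 929, 504, 1308]

929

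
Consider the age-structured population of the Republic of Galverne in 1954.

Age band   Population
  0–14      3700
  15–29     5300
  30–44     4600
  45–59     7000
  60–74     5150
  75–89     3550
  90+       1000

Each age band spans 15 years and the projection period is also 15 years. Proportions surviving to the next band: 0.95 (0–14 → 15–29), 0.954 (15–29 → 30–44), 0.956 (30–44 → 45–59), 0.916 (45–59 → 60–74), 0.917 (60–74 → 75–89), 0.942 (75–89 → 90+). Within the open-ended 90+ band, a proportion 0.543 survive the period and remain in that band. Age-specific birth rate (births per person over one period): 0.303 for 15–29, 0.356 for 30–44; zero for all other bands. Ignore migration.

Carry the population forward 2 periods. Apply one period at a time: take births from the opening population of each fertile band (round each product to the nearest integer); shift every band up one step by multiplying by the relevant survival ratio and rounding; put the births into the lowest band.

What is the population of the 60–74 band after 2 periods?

Numbering the bands 1..7 from youngest to oldest:
Period 1.
Births: 5300 × 0.303 = 1606  |  4600 × 0.356 = 1638 — total 3244
Band 2: 3700 × 0.95 = 3515
Band 3: 5300 × 0.954 = 5056
Band 4: 4600 × 0.956 = 4398
Band 5: 7000 × 0.916 = 6412
Band 6: 5150 × 0.917 = 4723
Band 7: 3550 × 0.942 + 1000 × 0.543 = 3344 + 543 = 3887
End of period: [3244, 3515, 5056, 4398, 6412, 4723, 3887]
Period 2.
Births: 3515 × 0.303 = 1065  |  5056 × 0.356 = 1800 — total 2865
Band 2: 3244 × 0.95 = 3082
Band 3: 3515 × 0.954 = 3353
Band 4: 5056 × 0.956 = 4834
Band 5: 4398 × 0.916 = 4029
Band 6: 6412 × 0.917 = 5880
Band 7: 4723 × 0.942 + 3887 × 0.543 = 4449 + 2111 = 6560
End of period: [2865, 3082, 3353, 4834, 4029, 5880, 6560]

4029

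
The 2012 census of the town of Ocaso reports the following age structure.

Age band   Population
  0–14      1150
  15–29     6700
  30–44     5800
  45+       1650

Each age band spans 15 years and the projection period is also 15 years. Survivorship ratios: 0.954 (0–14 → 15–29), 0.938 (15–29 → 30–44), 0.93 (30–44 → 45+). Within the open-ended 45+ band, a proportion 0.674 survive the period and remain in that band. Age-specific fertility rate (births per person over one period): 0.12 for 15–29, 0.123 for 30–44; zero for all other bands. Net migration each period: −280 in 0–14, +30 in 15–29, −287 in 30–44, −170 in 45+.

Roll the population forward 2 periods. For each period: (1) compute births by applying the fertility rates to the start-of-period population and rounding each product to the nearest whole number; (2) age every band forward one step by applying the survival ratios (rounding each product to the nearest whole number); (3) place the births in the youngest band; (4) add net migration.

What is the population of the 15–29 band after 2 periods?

1210

— Period 1 —
Births: 6700 × 0.12 = 804, 5800 × 0.123 = 713 → total 1517
15–29: 1150 × 0.954 = 1097
30–44: 6700 × 0.938 = 6285
45+: 5800 × 0.93 + 1650 × 0.674 = 5394 + 1112 = 6506
Net migration: 0–14 − 280 → 1237; 15–29 + 30 → 1127; 30–44 − 287 → 5998; 45+ − 170 → 6336
End of period: [1237, 1127, 5998, 6336]
— Period 2 —
Births: 1127 × 0.12 = 135, 5998 × 0.123 = 738 → total 873
15–29: 1237 × 0.954 = 1180
30–44: 1127 × 0.938 = 1057
45+: 5998 × 0.93 + 6336 × 0.674 = 5578 + 4270 = 9848
Net migration: 0–14 − 280 → 593; 15–29 + 30 → 1210; 30–44 − 287 → 770; 45+ − 170 → 9678
End of period: [593, 1210, 770, 9678]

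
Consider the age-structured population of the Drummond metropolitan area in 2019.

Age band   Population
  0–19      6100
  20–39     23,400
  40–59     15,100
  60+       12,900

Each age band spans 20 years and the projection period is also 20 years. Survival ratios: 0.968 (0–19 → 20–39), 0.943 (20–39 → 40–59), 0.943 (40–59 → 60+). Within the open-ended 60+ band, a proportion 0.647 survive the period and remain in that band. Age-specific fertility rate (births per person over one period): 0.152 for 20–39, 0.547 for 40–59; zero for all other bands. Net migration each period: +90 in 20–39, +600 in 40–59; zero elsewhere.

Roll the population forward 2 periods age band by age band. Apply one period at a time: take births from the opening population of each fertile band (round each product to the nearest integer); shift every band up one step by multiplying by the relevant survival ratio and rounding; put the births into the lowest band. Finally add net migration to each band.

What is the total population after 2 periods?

67077

[period 1]
Births: 23400 × 0.152 = 3557, 15100 × 0.547 = 8260 → 11817
20–39: 6100 × 0.968 = 5905
40–59: 23400 × 0.943 = 22066
60+: 15100 × 0.943 + 12900 × 0.647 = 14239 + 8346 = 22585
Net migration: 20–39 + 90 → 5995; 40–59 + 600 → 22666
Giving 11817 / 5995 / 22666 / 22585.
[period 2]
Births: 5995 × 0.152 = 911, 22666 × 0.547 = 12398 → 13309
20–39: 11817 × 0.968 = 11439
40–59: 5995 × 0.943 = 5653
60+: 22666 × 0.943 + 22585 × 0.647 = 21374 + 14612 = 35986
Net migration: 20–39 + 90 → 11529; 40–59 + 600 → 6253
Giving 13309 / 11529 / 6253 / 35986.
Total after period 2: 13309 + 11529 + 6253 + 35986 = 67077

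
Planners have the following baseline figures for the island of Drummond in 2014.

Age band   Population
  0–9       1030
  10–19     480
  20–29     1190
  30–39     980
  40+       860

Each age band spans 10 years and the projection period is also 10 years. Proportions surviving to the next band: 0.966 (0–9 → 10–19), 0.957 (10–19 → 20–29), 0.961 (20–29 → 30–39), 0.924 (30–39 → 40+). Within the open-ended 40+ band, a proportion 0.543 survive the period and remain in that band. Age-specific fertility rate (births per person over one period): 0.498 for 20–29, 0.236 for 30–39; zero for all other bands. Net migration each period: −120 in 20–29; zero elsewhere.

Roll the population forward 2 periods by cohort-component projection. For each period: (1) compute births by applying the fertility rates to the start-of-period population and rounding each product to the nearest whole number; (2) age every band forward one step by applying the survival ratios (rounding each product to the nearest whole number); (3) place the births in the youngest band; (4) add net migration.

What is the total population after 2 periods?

4196

Call the groups 1 to 5, youngest first.
[period 1]
Births: 1190 × 0.498 = 593 ; 980 × 0.236 = 231 → total 824
Group 2: 1030 × 0.966 = 995
Group 3: 480 × 0.957 = 459
Group 4: 1190 × 0.961 = 1144
Group 5: 980 × 0.924 + 860 × 0.543 = 906 + 467 = 1373
Net migration: Group 3 − 120 → 339
Giving 824 / 995 / 339 / 1144 / 1373.
[period 2]
Births: 339 × 0.498 = 169 ; 1144 × 0.236 = 270 → total 439
Group 2: 824 × 0.966 = 796
Group 3: 995 × 0.957 = 952
Group 4: 339 × 0.961 = 326
Group 5: 1144 × 0.924 + 1373 × 0.543 = 1057 + 746 = 1803
Net migration: Group 3 − 120 → 832
Giving 439 / 796 / 832 / 326 / 1803.
Total after period 2: 439 + 796 + 832 + 326 + 1803 = 4196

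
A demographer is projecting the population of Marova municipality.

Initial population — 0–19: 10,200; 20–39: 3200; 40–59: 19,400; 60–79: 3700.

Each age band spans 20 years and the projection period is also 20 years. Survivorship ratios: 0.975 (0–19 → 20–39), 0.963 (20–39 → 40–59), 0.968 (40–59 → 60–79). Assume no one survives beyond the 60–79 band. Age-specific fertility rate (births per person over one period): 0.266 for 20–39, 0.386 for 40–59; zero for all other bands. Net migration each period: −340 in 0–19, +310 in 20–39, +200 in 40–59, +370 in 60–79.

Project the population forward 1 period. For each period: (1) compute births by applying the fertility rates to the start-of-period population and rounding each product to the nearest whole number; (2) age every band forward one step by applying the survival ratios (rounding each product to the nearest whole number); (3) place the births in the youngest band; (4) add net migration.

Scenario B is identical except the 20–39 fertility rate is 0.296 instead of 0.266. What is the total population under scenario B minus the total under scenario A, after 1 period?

Call the groups 1 to 4, youngest first.
Period 1.
Births: 3200 × 0.266 = 851 ; 19400 × 0.386 = 7488 → total 8339
Group 2: 10200 × 0.975 = 9945
Group 3: 3200 × 0.963 = 3082
Group 4: 19400 × 0.968 = 18779
Net migration: Group 1 − 340 → 7999; Group 2 + 310 → 10255; Group 3 + 200 → 3282; Group 4 + 370 → 19149
Giving 7999 / 10255 / 3282 / 19149.
Scenario A total after 1 period: 40685
Scenario B projection —
Period 1.
Births: 3200 × 0.296 = 947 ; 19400 × 0.386 = 7488 → total 8435
Group 2: 10200 × 0.975 = 9945
Group 3: 3200 × 0.963 = 3082
Group 4: 19400 × 0.968 = 18779
Net migration: Group 1 − 340 → 8095; Group 2 + 310 → 10255; Group 3 + 200 → 3282; Group 4 + 370 → 19149
Giving 8095 / 10255 / 3282 / 19149.
Scenario B total after 1 period: 40781
Difference B − A = 40781 − 40685 = 96

96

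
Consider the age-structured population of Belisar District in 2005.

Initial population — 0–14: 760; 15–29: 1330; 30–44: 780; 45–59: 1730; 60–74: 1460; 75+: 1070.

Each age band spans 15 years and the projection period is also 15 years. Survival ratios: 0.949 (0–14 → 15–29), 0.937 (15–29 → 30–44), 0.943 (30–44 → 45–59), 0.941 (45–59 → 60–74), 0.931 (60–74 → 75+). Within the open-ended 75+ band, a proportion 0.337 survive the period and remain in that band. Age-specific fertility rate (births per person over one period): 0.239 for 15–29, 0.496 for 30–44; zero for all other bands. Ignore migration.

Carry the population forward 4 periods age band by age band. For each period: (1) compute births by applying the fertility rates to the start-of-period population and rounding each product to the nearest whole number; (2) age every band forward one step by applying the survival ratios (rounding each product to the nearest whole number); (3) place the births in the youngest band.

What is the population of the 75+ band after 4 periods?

Numbering the bands 1..6 from youngest to oldest:
Period 1.
Births: 1330 × 0.239 = 318 ; 780 × 0.496 = 387 — total 705
Band 2: 760 × 0.949 = 721
Band 3: 1330 × 0.937 = 1246
Band 4: 780 × 0.943 = 736
Band 5: 1730 × 0.941 = 1628
Band 6: 1460 × 0.931 + 1070 × 0.337 = 1359 + 361 = 1720
Giving 705 / 721 / 1246 / 736 / 1628 / 1720.
Period 2.
Births: 721 × 0.239 = 172 ; 1246 × 0.496 = 618 — total 790
Band 2: 705 × 0.949 = 669
Band 3: 721 × 0.937 = 676
Band 4: 1246 × 0.943 = 1175
Band 5: 736 × 0.941 = 693
Band 6: 1628 × 0.931 + 1720 × 0.337 = 1516 + 580 = 2096
Giving 790 / 669 / 676 / 1175 / 693 / 2096.
Period 3.
Births: 669 × 0.239 = 160 ; 676 × 0.496 = 335 — total 495
Band 2: 790 × 0.949 = 750
Band 3: 669 × 0.937 = 627
Band 4: 676 × 0.943 = 637
Band 5: 1175 × 0.941 = 1106
Band 6: 693 × 0.931 + 2096 × 0.337 = 645 + 706 = 1351
Giving 495 / 750 / 627 / 637 / 1106 / 1351.
Period 4.
Births: 750 × 0.239 = 179 ; 627 × 0.496 = 311 — total 490
Band 2: 495 × 0.949 = 470
Band 3: 750 × 0.937 = 703
Band 4: 627 × 0.943 = 591
Band 5: 637 × 0.941 = 599
Band 6: 1106 × 0.931 + 1351 × 0.337 = 1030 + 455 = 1485
Giving 490 / 470 / 703 / 591 / 599 / 1485.

1485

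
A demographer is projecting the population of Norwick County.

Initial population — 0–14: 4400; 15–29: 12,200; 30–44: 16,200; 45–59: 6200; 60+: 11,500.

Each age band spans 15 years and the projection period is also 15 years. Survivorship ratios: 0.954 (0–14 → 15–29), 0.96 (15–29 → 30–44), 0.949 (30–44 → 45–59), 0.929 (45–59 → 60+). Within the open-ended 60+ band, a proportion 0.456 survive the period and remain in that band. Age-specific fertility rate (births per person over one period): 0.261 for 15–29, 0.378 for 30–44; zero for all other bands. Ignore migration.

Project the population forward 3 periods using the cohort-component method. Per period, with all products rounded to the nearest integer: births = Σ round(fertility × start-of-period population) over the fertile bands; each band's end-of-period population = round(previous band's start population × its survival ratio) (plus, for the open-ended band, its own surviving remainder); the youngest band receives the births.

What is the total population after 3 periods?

40586

Numbering the bands 1..5 from youngest to oldest:
[period 1]
Births: 12200 * 0.261 = 3184, 16200 * 0.378 = 6124 ⇒ total 9308
Band 2: 4400 * 0.954 = 4198
Band 3: 12200 * 0.96 = 11712
Band 4: 16200 * 0.949 = 15374
Band 5: 6200 * 0.929 + 11500 * 0.456 = 5760 + 5244 = 11004
→ [9308, 4198, 11712, 15374, 11004]
[period 2]
Births: 4198 * 0.261 = 1096, 11712 * 0.378 = 4427 ⇒ total 5523
Band 2: 9308 * 0.954 = 8880
Band 3: 4198 * 0.96 = 4030
Band 4: 11712 * 0.949 = 11115
Band 5: 15374 * 0.929 + 11004 * 0.456 = 14282 + 5018 = 19300
→ [5523, 8880, 4030, 11115, 19300]
[period 3]
Births: 8880 * 0.261 = 2318, 4030 * 0.378 = 1523 ⇒ total 3841
Band 2: 5523 * 0.954 = 5269
Band 3: 8880 * 0.96 = 8525
Band 4: 4030 * 0.949 = 3824
Band 5: 11115 * 0.929 + 19300 * 0.456 = 10326 + 8801 = 19127
→ [3841, 5269, 8525, 3824, 19127]
Total after period 3: 3841 + 5269 + 8525 + 3824 + 19127 = 40586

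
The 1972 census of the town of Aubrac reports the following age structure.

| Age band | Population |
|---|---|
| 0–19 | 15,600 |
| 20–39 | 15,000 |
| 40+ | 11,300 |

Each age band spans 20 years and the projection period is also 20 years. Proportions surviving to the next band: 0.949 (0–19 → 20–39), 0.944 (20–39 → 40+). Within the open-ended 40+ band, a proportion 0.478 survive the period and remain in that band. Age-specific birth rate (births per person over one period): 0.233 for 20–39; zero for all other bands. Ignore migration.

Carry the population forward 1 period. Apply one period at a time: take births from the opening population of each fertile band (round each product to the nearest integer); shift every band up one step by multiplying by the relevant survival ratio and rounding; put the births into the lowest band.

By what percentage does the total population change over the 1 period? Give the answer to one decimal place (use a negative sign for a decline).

-9.6

Numbering the groups 1..3 from youngest to oldest:
Period 1.
Births: 15000 × 0.233 = 3495
Group 2: 15600 × 0.949 = 14804
Group 3: 15000 × 0.944 + 11300 × 0.478 = 14160 + 5401 = 19561
Population now: 0–19=3495, 20–39=14804, 40+=19561
Total: 41900 → 37860; change = -4040; percentage change = -9.6%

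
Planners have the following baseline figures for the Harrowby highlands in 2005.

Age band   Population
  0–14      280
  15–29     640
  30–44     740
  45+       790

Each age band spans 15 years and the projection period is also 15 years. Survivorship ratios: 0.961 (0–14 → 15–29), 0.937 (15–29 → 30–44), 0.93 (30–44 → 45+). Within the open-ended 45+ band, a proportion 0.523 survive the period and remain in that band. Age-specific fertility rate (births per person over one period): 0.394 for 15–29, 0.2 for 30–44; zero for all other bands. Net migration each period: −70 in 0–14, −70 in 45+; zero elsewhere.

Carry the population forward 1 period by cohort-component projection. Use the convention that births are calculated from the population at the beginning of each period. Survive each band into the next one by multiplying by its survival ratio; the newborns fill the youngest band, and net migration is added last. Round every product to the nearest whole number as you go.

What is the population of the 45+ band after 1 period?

After projecting period 1:
Births: 640 × 0.394 = 252  |  740 × 0.2 = 148 ⇒ total 400
15–29: 280 × 0.961 = 269
30–44: 640 × 0.937 = 600
45+: 740 × 0.93 + 790 × 0.523 = 688 + 413 = 1101
Net migration: 0–14 − 70 → 330; 45+ − 70 → 1031
Giving 330 / 269 / 600 / 1031.

1031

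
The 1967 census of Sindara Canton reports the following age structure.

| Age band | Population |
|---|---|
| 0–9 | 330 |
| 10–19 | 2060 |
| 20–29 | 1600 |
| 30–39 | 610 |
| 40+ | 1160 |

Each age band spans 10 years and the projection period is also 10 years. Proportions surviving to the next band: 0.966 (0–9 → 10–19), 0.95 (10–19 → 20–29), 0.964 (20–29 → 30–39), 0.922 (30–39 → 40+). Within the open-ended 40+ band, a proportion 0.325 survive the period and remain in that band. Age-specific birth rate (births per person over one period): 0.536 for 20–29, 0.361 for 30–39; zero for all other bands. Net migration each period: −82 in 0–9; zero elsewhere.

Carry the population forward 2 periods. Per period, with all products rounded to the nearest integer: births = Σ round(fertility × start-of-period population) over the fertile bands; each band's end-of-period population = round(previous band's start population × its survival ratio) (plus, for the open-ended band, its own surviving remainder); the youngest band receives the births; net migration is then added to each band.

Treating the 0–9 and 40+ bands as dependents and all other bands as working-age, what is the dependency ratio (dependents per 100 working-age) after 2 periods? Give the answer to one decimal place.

Period 1:
Births: 1600 * 0.536 = 858  |  610 * 0.361 = 220 → 1078
10–19: 330 * 0.966 = 319
20–29: 2060 * 0.95 = 1957
30–39: 1600 * 0.964 = 1542
40+: 610 * 0.922 + 1160 * 0.325 = 562 + 377 = 939
Net migration: 0–9 − 82 → 996
Giving 996 / 319 / 1957 / 1542 / 939.
Period 2:
Births: 1957 * 0.536 = 1049  |  1542 * 0.361 = 557 → 1606
10–19: 996 * 0.966 = 962
20–29: 319 * 0.95 = 303
30–39: 1957 * 0.964 = 1887
40+: 1542 * 0.922 + 939 * 0.325 = 1422 + 305 = 1727
Net migration: 0–9 − 82 → 1524
Giving 1524 / 962 / 303 / 1887 / 1727.
Dependents (band 0–9 + band 40+) = 1524 + 1727 = 3251; working-age = 3152; ratio = 3251/3152 × 100 = 103.1

103.1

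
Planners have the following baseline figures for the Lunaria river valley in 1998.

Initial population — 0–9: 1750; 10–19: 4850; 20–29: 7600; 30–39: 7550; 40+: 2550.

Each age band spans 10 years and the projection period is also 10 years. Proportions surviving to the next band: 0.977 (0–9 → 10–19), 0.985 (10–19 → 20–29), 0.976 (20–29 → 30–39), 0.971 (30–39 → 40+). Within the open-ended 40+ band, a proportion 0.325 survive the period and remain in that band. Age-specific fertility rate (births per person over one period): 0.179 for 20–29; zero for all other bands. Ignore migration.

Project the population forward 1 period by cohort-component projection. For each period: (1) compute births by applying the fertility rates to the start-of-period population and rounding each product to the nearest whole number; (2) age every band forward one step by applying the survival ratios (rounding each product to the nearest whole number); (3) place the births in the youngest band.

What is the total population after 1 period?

23425

Let band 1 be 0–9 through band 5 = 40+.
[period 1]
Births: 7600 × 0.179 = 1360
Band 2: 1750 × 0.977 = 1710
Band 3: 4850 × 0.985 = 4777
Band 4: 7600 × 0.976 = 7418
Band 5: 7550 × 0.971 + 2550 × 0.325 = 7331 + 829 = 8160
Giving 1360 / 1710 / 4777 / 7418 / 8160.
Total after period 1: 1360 + 1710 + 4777 + 7418 + 8160 = 23425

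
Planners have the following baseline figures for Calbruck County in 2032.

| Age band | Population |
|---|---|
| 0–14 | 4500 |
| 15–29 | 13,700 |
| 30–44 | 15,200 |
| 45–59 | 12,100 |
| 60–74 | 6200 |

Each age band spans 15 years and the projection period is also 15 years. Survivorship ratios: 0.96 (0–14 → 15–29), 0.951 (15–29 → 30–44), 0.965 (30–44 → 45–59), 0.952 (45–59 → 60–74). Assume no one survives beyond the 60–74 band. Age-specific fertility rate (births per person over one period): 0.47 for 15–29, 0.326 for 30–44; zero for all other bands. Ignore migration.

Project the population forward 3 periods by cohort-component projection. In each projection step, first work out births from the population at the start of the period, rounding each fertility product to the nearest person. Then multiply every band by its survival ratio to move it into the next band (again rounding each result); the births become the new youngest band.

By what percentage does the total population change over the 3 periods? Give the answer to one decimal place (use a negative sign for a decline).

-24.9

— Period 1 —
Births: 13700 * 0.47 = 6439, 15200 * 0.326 = 4955 — total 11394
15–29: 4500 * 0.96 = 4320
30–44: 13700 * 0.951 = 13029
45–59: 15200 * 0.965 = 14668
60–74: 12100 * 0.952 = 11519
→ [11394, 4320, 13029, 14668, 11519]
— Period 2 —
Births: 4320 * 0.47 = 2030, 13029 * 0.326 = 4247 — total 6277
15–29: 11394 * 0.96 = 10938
30–44: 4320 * 0.951 = 4108
45–59: 13029 * 0.965 = 12573
60–74: 14668 * 0.952 = 13964
→ [6277, 10938, 4108, 12573, 13964]
— Period 3 —
Births: 10938 * 0.47 = 5141, 4108 * 0.326 = 1339 — total 6480
15–29: 6277 * 0.96 = 6026
30–44: 10938 * 0.951 = 10402
45–59: 4108 * 0.965 = 3964
60–74: 12573 * 0.952 = 11969
→ [6480, 6026, 10402, 3964, 11969]
Total: 51700 → 38841; change = -12859; percentage change = -24.9%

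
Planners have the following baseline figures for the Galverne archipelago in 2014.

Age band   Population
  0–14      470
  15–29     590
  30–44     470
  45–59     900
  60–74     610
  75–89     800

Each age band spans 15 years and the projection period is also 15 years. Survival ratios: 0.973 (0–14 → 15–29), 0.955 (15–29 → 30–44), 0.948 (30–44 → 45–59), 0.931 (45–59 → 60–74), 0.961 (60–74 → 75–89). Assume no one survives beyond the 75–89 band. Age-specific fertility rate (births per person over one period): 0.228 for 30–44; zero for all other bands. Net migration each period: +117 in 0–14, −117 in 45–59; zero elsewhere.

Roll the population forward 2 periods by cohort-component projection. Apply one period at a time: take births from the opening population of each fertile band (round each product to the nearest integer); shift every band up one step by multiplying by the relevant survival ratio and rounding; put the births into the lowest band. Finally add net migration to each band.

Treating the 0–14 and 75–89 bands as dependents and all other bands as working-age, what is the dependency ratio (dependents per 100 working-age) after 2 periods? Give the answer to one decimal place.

76.3

Let band 1 be 0–14 through band 6 = 75–89.
— Period 1 —
Births: 470 * 0.228 = 107
Band 2: 470 * 0.973 = 457
Band 3: 590 * 0.955 = 563
Band 4: 470 * 0.948 = 446
Band 5: 900 * 0.931 = 838
Band 6: 610 * 0.961 = 586
Net migration: Band 1 + 117 → 224; Band 4 − 117 → 329
Giving 224 / 457 / 563 / 329 / 838 / 586.
— Period 2 —
Births: 563 * 0.228 = 128
Band 2: 224 * 0.973 = 218
Band 3: 457 * 0.955 = 436
Band 4: 563 * 0.948 = 534
Band 5: 329 * 0.931 = 306
Band 6: 838 * 0.961 = 805
Net migration: Band 1 + 117 → 245; Band 4 − 117 → 417
Giving 245 / 218 / 436 / 417 / 306 / 805.
Dependents (band 0–14 + band 75–89) = 245 + 805 = 1050; working-age = 1377; ratio = 1050/1377 × 100 = 76.3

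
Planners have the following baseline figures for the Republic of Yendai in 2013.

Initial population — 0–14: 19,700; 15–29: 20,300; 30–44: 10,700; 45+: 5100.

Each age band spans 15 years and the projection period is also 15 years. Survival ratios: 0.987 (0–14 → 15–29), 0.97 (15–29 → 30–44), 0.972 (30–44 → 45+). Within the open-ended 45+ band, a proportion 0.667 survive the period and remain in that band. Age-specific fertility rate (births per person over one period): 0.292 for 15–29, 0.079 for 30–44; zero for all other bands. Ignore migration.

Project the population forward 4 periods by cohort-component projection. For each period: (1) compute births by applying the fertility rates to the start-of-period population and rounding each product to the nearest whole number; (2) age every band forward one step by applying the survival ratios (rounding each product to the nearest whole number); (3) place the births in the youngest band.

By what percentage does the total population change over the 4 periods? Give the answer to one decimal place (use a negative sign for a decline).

-21.0

[period 1]
Births: 20300 × 0.292 = 5928 ; 10700 × 0.079 = 845 ⇒ total 6773
15–29: 19700 × 0.987 = 19444
30–44: 20300 × 0.97 = 19691
45+: 10700 × 0.972 + 5100 × 0.667 = 10400 + 3402 = 13802
Population now: 0–14=6773, 15–29=19444, 30–44=19691, 45+=13802
[period 2]
Births: 19444 × 0.292 = 5678 ; 19691 × 0.079 = 1556 ⇒ total 7234
15–29: 6773 × 0.987 = 6685
30–44: 19444 × 0.97 = 18861
45+: 19691 × 0.972 + 13802 × 0.667 = 19140 + 9206 = 28346
Population now: 0–14=7234, 15–29=6685, 30–44=18861, 45+=28346
[period 3]
Births: 6685 × 0.292 = 1952 ; 18861 × 0.079 = 1490 ⇒ total 3442
15–29: 7234 × 0.987 = 7140
30–44: 6685 × 0.97 = 6484
45+: 18861 × 0.972 + 28346 × 0.667 = 18333 + 18907 = 37240
Population now: 0–14=3442, 15–29=7140, 30–44=6484, 45+=37240
[period 4]
Births: 7140 × 0.292 = 2085 ; 6484 × 0.079 = 512 ⇒ total 2597
15–29: 3442 × 0.987 = 3397
30–44: 7140 × 0.97 = 6926
45+: 6484 × 0.972 + 37240 × 0.667 = 6302 + 24839 = 31141
Population now: 0–14=2597, 15–29=3397, 30–44=6926, 45+=31141
Total: 55800 → 44061; change = -11739; percentage change = -21.0%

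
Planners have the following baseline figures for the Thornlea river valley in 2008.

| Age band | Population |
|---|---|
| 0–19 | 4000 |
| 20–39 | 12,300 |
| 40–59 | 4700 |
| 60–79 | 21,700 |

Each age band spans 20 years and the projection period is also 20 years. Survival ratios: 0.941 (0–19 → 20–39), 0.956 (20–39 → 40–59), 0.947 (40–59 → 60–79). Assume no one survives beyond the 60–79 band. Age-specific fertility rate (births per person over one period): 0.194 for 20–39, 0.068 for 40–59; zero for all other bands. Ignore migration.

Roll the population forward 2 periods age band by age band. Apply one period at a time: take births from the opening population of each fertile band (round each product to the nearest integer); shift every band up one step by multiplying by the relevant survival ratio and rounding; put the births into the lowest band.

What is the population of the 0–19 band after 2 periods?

Numbering the groups 1..4 from youngest to oldest:
Period 1.
Births: 12300 * 0.194 = 2386 ; 4700 * 0.068 = 320 → 2706
Group 2: 4000 * 0.941 = 3764
Group 3: 12300 * 0.956 = 11759
Group 4: 4700 * 0.947 = 4451
Giving 2706 / 3764 / 11759 / 4451.
Period 2.
Births: 3764 * 0.194 = 730 ; 11759 * 0.068 = 800 → 1530
Group 2: 2706 * 0.941 = 2546
Group 3: 3764 * 0.956 = 3598
Group 4: 11759 * 0.947 = 11136
Giving 1530 / 2546 / 3598 / 11136.

1530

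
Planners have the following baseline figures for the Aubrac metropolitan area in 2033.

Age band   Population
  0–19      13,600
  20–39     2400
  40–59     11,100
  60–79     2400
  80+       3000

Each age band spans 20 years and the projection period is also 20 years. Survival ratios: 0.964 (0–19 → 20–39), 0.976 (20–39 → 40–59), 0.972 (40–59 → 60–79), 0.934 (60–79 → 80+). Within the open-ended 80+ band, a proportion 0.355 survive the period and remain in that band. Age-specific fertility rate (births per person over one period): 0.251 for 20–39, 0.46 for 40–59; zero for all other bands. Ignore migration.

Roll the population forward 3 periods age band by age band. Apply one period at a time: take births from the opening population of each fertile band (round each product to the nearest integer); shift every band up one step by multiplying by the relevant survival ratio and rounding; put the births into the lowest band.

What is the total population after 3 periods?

35406

— Period 1 —
Births: 2400 * 0.251 = 602 ; 11100 * 0.46 = 5106 — total 5708
20–39: 13600 * 0.964 = 13110
40–59: 2400 * 0.976 = 2342
60–79: 11100 * 0.972 = 10789
80+: 2400 * 0.934 + 3000 * 0.355 = 2242 + 1065 = 3307
→ [5708, 13110, 2342, 10789, 3307]
— Period 2 —
Births: 13110 * 0.251 = 3291 ; 2342 * 0.46 = 1077 — total 4368
20–39: 5708 * 0.964 = 5503
40–59: 13110 * 0.976 = 12795
60–79: 2342 * 0.972 = 2276
80+: 10789 * 0.934 + 3307 * 0.355 = 10077 + 1174 = 11251
→ [4368, 5503, 12795, 2276, 11251]
— Period 3 —
Births: 5503 * 0.251 = 1381 ; 12795 * 0.46 = 5886 — total 7267
20–39: 4368 * 0.964 = 4211
40–59: 5503 * 0.976 = 5371
60–79: 12795 * 0.972 = 12437
80+: 2276 * 0.934 + 11251 * 0.355 = 2126 + 3994 = 6120
→ [7267, 4211, 5371, 12437, 6120]
Total after period 3: 7267 + 4211 + 5371 + 12437 + 6120 = 35406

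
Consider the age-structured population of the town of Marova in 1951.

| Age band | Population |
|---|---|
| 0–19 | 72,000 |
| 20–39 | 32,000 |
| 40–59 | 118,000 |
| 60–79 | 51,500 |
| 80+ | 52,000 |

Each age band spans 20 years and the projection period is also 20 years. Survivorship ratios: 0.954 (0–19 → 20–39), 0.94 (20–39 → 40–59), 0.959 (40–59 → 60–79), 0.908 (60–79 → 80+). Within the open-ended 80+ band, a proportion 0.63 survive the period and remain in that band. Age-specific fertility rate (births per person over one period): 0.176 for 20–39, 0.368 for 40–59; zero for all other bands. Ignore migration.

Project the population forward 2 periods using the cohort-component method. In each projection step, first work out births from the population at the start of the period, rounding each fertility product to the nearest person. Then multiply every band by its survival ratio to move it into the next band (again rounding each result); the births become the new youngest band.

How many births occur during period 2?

23158

After projecting period 1:
Births: 32000 * 0.176 = 5632, 118000 * 0.368 = 43424 → total 49056
20–39: 72000 * 0.954 = 68688
40–59: 32000 * 0.94 = 30080
60–79: 118000 * 0.959 = 113162
80+: 51500 * 0.908 + 52000 * 0.63 = 46762 + 32760 = 79522
→ [49056, 68688, 30080, 113162, 79522]
After projecting period 2:
Births: 68688 * 0.176 = 12089, 30080 * 0.368 = 11069 → total 23158
20–39: 49056 * 0.954 = 46799
40–59: 68688 * 0.94 = 64567
60–79: 30080 * 0.959 = 28847
80+: 113162 * 0.908 + 79522 * 0.63 = 102751 + 50099 = 152850
→ [23158, 46799, 64567, 28847, 152850]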